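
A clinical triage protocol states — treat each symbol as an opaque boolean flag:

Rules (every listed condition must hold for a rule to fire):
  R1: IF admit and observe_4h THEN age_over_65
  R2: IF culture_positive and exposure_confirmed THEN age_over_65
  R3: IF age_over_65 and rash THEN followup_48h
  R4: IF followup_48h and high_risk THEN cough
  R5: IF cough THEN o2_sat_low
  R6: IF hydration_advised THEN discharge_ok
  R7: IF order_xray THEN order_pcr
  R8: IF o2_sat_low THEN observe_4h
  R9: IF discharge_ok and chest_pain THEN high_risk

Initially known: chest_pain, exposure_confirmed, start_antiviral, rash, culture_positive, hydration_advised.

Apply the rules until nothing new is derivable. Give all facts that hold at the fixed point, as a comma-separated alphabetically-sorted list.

age_over_65, chest_pain, cough, culture_positive, discharge_ok, exposure_confirmed, followup_48h, high_risk, hydration_advised, o2_sat_low, observe_4h, rash, start_antiviral

Round 1: R2 [IF culture_positive and exposure_confirmed THEN age_over_65]; R6 [IF hydration_advised THEN discharge_ok]. New: age_over_65, discharge_ok.
Round 2: R3 [IF age_over_65 and rash THEN followup_48h]; R9 [IF discharge_ok and chest_pain THEN high_risk]. New: followup_48h, high_risk.
Round 3: R4 [IF followup_48h and high_risk THEN cough]. New: cough.
Round 4: R5 [IF cough THEN o2_sat_low]. New: o2_sat_low.
Round 5: R8 [IF o2_sat_low THEN observe_4h]. New: observe_4h.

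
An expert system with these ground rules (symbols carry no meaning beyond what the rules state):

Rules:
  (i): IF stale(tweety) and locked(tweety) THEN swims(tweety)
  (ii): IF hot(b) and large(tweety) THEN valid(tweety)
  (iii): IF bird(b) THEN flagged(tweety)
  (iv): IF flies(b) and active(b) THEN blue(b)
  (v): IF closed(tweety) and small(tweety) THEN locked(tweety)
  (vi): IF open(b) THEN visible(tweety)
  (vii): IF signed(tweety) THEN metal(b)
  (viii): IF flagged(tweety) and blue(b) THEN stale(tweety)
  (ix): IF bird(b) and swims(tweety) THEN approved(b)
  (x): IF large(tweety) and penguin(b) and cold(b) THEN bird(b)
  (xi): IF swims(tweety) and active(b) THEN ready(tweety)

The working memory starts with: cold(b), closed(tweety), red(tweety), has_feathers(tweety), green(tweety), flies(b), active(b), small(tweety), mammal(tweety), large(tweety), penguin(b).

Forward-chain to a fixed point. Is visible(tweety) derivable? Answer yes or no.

no

Round 1: (iv) [IF flies(b) and active(b) THEN blue(b)]; (v) [IF closed(tweety) and small(tweety) THEN locked(tweety)]; (x) [IF large(tweety) and penguin(b) and cold(b) THEN bird(b)]. New: blue(b), locked(tweety), bird(b).
Round 2: (iii) [IF bird(b) THEN flagged(tweety)]. New: flagged(tweety).
Round 3: (viii) [IF flagged(tweety) and blue(b) THEN stale(tweety)]. New: stale(tweety).
Round 4: (i) [IF stale(tweety) and locked(tweety) THEN swims(tweety)]. New: swims(tweety).
Round 5: (ix) [IF bird(b) and swims(tweety) THEN approved(b)]; (xi) [IF swims(tweety) and active(b) THEN ready(tweety)]. New: approved(b), ready(tweety).
Fixed point reached. visible(tweety) is concluded only by (vi); (vi) needs open(b) (never derived).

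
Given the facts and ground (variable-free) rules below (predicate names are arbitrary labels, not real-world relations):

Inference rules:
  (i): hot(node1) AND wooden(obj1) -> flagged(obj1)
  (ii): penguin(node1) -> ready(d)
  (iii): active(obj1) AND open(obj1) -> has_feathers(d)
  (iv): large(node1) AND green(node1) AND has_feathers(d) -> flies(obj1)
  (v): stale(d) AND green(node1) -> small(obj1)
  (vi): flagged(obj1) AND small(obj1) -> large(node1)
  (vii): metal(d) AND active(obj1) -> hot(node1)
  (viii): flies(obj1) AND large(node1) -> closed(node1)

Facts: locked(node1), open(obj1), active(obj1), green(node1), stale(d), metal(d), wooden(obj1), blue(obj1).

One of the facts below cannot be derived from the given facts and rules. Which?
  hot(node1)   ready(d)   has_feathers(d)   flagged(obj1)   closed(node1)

ready(d)

Round 1 fires (iii), (v), (vii), giving has_feathers(d), small(obj1), hot(node1).
Round 2 fires (i), giving flagged(obj1).
Round 3 fires (vi), giving large(node1).
Round 4 fires (iv), giving flies(obj1).
Round 5 fires (viii), giving closed(node1).
Derived: has_feathers(d) (round 1), closed(node1) (round 5), hot(node1) (round 1), flagged(obj1) (round 2). ready(d) never appears in any round.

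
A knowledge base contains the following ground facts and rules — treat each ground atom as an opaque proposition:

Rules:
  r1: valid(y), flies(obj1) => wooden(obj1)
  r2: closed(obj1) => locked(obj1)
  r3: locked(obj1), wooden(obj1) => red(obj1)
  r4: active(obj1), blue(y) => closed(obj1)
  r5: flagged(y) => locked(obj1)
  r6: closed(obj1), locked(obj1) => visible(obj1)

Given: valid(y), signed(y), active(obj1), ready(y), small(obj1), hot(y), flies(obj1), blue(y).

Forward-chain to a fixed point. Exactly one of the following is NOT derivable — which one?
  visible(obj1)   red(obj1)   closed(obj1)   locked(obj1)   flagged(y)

Round 1: r1 [valid(y), flies(obj1) => wooden(obj1)]; r4 [active(obj1), blue(y) => closed(obj1)]. New: wooden(obj1), closed(obj1).
Round 2: r2 [closed(obj1) => locked(obj1)]. New: locked(obj1).
Round 3: r3 [locked(obj1), wooden(obj1) => red(obj1)]; r6 [closed(obj1), locked(obj1) => visible(obj1)]. New: red(obj1), visible(obj1).
Derived: closed(obj1) (round 1), visible(obj1) (round 3), red(obj1) (round 3), locked(obj1) (round 2). flagged(y) never appears in any round.

flagged(y)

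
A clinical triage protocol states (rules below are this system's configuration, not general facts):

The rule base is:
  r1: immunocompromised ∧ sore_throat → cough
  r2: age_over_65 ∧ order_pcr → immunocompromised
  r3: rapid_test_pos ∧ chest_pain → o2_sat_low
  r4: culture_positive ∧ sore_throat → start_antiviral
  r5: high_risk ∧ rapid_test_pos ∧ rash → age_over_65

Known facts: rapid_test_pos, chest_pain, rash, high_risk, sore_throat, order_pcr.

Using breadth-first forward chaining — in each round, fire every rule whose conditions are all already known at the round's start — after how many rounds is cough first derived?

Round 1: r3 [rapid_test_pos ∧ chest_pain → o2_sat_low]; r5 [high_risk ∧ rapid_test_pos ∧ rash → age_over_65]. New: o2_sat_low, age_over_65.
Round 2: r2 [age_over_65 ∧ order_pcr → immunocompromised]. New: immunocompromised.
Round 3: r1 [immunocompromised ∧ sore_throat → cough]. New: cough.
cough first appears in round 3.

3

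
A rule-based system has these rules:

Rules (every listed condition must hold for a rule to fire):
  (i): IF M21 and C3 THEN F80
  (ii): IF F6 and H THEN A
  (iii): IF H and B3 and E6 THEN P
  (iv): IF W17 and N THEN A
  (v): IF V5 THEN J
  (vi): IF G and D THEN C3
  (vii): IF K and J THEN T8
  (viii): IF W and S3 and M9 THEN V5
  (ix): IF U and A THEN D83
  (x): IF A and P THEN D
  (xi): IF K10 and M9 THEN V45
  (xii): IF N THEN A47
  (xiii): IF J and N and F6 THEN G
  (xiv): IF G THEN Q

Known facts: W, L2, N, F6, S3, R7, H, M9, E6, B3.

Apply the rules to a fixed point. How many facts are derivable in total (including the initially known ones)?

19

Round 1 fires (ii), (iii), (viii), (xii), giving A, P, V5, A47.
Round 2 fires (v), (x), giving J, D.
Round 3 fires (xiii), giving G.
Round 4 fires (vi), (xiv), giving C3, Q.
Closure: {A, A47, B3, C3, D, E6, F6, G, H, J, L2, M9, N, P, Q, R7, S3, V5, W} — 19 facts.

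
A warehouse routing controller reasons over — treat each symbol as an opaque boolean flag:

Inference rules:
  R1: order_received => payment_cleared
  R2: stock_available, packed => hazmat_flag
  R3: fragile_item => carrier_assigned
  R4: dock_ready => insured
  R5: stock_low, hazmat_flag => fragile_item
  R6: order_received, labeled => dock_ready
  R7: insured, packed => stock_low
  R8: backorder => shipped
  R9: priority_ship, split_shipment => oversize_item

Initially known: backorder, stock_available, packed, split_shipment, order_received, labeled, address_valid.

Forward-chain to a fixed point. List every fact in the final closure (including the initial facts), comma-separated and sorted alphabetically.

[1] R1 [order_received => payment_cleared]; R2 [stock_available, packed => hazmat_flag]; R6 [order_received, labeled => dock_ready]; R8 [backorder => shipped]. ⇒ new: payment_cleared, hazmat_flag, dock_ready, shipped.
[2] R4 [dock_ready => insured]. ⇒ new: insured.
[3] R7 [insured, packed => stock_low]. ⇒ new: stock_low.
[4] R5 [stock_low, hazmat_flag => fragile_item]. ⇒ new: fragile_item.
[5] R3 [fragile_item => carrier_assigned]. ⇒ new: carrier_assigned.

address_valid, backorder, carrier_assigned, dock_ready, fragile_item, hazmat_flag, insured, labeled, order_received, packed, payment_cleared, shipped, split_shipment, stock_available, stock_low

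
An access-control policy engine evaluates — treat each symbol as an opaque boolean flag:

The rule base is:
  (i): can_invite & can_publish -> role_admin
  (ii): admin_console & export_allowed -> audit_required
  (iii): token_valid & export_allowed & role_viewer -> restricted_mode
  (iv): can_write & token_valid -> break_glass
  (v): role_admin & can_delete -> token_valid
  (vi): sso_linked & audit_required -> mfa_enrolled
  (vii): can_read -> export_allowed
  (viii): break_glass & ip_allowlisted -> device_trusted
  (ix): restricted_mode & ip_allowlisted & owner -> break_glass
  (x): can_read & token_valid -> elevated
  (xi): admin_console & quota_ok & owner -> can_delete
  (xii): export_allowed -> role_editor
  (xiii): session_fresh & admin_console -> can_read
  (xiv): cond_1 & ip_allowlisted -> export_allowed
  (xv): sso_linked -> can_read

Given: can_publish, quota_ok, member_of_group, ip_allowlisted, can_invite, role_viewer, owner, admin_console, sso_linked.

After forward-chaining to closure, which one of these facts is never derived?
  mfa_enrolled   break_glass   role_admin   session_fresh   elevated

session_fresh

[1] (i) [can_invite & can_publish -> role_admin]; (xi) [admin_console & quota_ok & owner -> can_delete]; (xv) [sso_linked -> can_read]. ⇒ new: role_admin, can_delete, can_read.
[2] (v) [role_admin & can_delete -> token_valid]; (vii) [can_read -> export_allowed]. ⇒ new: token_valid, export_allowed.
[3] (ii) [admin_console & export_allowed -> audit_required]; (iii) [token_valid & export_allowed & role_viewer -> restricted_mode]; (x) [can_read & token_valid -> elevated]; (xii) [export_allowed -> role_editor]. ⇒ new: audit_required, restricted_mode, elevated, role_editor.
[4] (vi) [sso_linked & audit_required -> mfa_enrolled]; (ix) [restricted_mode & ip_allowlisted & owner -> break_glass]. ⇒ new: mfa_enrolled, break_glass.
[5] (viii) [break_glass & ip_allowlisted -> device_trusted]. ⇒ new: device_trusted.
Derived: elevated (round 3), break_glass (round 4), mfa_enrolled (round 4), role_admin (round 1). session_fresh never appears in any round.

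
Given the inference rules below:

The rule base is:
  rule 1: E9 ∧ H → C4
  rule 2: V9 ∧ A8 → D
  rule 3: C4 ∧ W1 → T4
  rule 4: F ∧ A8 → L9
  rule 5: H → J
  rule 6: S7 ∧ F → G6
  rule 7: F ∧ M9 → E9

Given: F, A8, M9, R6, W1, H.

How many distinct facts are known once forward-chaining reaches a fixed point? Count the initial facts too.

Round 1: rule 4 [F ∧ A8 → L9]; rule 5 [H → J]; rule 7 [F ∧ M9 → E9]. Adds L9, J, E9.
Round 2: rule 1 [E9 ∧ H → C4]. Adds C4.
Round 3: rule 3 [C4 ∧ W1 → T4]. Adds T4.
Closure: {A8, C4, E9, F, H, J, L9, M9, R6, T4, W1} — 11 facts.

11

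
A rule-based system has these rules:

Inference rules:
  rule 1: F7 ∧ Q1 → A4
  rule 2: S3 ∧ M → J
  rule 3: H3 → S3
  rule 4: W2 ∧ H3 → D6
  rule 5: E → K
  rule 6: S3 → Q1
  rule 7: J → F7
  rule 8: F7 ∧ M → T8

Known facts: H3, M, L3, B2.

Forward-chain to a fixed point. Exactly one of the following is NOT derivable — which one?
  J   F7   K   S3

K

Round 1: rule 3 [H3 → S3]. Adds S3.
Round 2: rule 2 [S3 ∧ M → J]; rule 6 [S3 → Q1]. Adds J, Q1.
Round 3: rule 7 [J → F7]. Adds F7.
Round 4: rule 1 [F7 ∧ Q1 → A4]; rule 8 [F7 ∧ M → T8]. Adds A4, T8.
Derived: J (round 2), S3 (round 1), F7 (round 3). K never appears in any round.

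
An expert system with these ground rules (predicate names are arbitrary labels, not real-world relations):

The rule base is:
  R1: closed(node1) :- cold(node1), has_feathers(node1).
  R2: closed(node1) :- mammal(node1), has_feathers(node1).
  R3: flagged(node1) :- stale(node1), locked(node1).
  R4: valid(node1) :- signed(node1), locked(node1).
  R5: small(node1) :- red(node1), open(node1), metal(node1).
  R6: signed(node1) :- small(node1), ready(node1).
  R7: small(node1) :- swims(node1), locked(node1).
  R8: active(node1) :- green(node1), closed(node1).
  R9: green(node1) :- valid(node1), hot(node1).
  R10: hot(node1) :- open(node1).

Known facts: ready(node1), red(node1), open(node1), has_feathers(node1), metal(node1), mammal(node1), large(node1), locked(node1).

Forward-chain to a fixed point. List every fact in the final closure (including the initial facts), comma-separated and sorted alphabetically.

active(node1), closed(node1), green(node1), has_feathers(node1), hot(node1), large(node1), locked(node1), mammal(node1), metal(node1), open(node1), ready(node1), red(node1), signed(node1), small(node1), valid(node1)

Round 1: R2 [closed(node1) :- mammal(node1), has_feathers(node1).]; R5 [small(node1) :- red(node1), open(node1), metal(node1).]; R10 [hot(node1) :- open(node1).]. Adds closed(node1), small(node1), hot(node1).
Round 2: R6 [signed(node1) :- small(node1), ready(node1).]. Adds signed(node1).
Round 3: R4 [valid(node1) :- signed(node1), locked(node1).]. Adds valid(node1).
Round 4: R9 [green(node1) :- valid(node1), hot(node1).]. Adds green(node1).
Round 5: R8 [active(node1) :- green(node1), closed(node1).]. Adds active(node1).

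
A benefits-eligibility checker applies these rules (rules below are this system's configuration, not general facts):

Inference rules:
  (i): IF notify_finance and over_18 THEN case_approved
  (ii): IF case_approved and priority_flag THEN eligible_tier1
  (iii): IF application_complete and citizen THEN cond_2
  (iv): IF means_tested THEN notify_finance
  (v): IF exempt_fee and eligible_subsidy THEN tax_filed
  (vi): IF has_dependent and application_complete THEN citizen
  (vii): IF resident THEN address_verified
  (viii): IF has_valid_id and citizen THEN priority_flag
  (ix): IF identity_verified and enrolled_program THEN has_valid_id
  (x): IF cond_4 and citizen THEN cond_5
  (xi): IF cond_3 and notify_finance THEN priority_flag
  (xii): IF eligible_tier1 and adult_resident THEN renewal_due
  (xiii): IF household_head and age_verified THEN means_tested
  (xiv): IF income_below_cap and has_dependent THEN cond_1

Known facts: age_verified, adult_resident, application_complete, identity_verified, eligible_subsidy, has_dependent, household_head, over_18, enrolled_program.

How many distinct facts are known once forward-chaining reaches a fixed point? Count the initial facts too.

Round 1: (vi) [IF has_dependent and application_complete THEN citizen]; (ix) [IF identity_verified and enrolled_program THEN has_valid_id]; (xiii) [IF household_head and age_verified THEN means_tested]. Adds citizen, has_valid_id, means_tested.
Round 2: (iii) [IF application_complete and citizen THEN cond_2]; (iv) [IF means_tested THEN notify_finance]; (viii) [IF has_valid_id and citizen THEN priority_flag]. Adds cond_2, notify_finance, priority_flag.
Round 3: (i) [IF notify_finance and over_18 THEN case_approved]. Adds case_approved.
Round 4: (ii) [IF case_approved and priority_flag THEN eligible_tier1]. Adds eligible_tier1.
Round 5: (xii) [IF eligible_tier1 and adult_resident THEN renewal_due]. Adds renewal_due.
Closure: {adult_resident, age_verified, application_complete, case_approved, citizen, cond_2, eligible_subsidy, eligible_tier1, enrolled_program, has_dependent, has_valid_id, household_head, identity_verified, means_tested, notify_finance, over_18, priority_flag, renewal_due} — 18 facts.

18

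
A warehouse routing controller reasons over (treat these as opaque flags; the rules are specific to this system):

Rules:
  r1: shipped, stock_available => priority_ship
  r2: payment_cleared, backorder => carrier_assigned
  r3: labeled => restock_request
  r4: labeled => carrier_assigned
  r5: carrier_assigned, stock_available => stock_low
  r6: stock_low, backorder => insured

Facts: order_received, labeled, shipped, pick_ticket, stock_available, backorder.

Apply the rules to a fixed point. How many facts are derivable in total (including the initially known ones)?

11

Round 1: r1 [shipped, stock_available => priority_ship]; r3 [labeled => restock_request]; r4 [labeled => carrier_assigned]. New: priority_ship, restock_request, carrier_assigned.
Round 2: r5 [carrier_assigned, stock_available => stock_low]. New: stock_low.
Round 3: r6 [stock_low, backorder => insured]. New: insured.
Closure: {backorder, carrier_assigned, insured, labeled, order_received, pick_ticket, priority_ship, restock_request, shipped, stock_available, stock_low} — 11 facts.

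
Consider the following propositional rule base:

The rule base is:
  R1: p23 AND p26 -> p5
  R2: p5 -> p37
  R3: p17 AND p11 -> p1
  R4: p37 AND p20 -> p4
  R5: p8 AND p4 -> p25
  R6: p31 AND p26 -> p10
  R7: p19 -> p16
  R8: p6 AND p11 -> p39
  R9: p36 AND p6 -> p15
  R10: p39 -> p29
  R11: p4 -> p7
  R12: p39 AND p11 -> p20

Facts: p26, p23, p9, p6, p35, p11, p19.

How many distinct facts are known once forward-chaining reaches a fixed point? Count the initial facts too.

Round 1 — R1, R7, R8, derive p5, p16, p39.
Round 2 — R2, R10, R12, derive p37, p29, p20.
Round 3 — R4, derive p4.
Round 4 — R11, derive p7.
Closure: {p11, p16, p19, p20, p23, p26, p29, p35, p37, p39, p4, p5, p6, p7, p9} — 15 facts.

15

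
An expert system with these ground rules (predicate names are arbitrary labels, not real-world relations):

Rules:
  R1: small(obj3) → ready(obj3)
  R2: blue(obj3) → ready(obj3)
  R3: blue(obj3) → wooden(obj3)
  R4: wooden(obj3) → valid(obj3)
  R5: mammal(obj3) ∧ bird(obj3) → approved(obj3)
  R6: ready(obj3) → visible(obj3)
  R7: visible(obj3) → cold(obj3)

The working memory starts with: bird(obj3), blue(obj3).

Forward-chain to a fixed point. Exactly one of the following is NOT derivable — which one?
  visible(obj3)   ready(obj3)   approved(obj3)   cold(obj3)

Round 1: R2 [blue(obj3) → ready(obj3)]; R3 [blue(obj3) → wooden(obj3)]. New: ready(obj3), wooden(obj3).
Round 2: R4 [wooden(obj3) → valid(obj3)]; R6 [ready(obj3) → visible(obj3)]. New: valid(obj3), visible(obj3).
Round 3: R7 [visible(obj3) → cold(obj3)]. New: cold(obj3).
Derived: visible(obj3) (round 2), cold(obj3) (round 3), ready(obj3) (round 1). approved(obj3) never appears in any round.

approved(obj3)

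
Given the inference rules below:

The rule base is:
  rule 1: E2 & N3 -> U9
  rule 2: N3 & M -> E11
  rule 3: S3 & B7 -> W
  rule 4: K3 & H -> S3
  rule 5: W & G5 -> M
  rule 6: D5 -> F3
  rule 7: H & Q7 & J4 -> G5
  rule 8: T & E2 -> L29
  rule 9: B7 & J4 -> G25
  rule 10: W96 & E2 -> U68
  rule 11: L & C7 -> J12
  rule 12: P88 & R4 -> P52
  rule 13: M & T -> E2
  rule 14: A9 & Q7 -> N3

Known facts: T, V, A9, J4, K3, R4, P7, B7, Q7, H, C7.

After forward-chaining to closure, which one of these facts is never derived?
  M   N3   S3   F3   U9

F3

[1] rule 4 [K3 & H -> S3]; rule 7 [H & Q7 & J4 -> G5]; rule 9 [B7 & J4 -> G25]; rule 14 [A9 & Q7 -> N3]. ⇒ new: S3, G5, G25, N3.
[2] rule 3 [S3 & B7 -> W]. ⇒ new: W.
[3] rule 5 [W & G5 -> M]. ⇒ new: M.
[4] rule 2 [N3 & M -> E11]; rule 13 [M & T -> E2]. ⇒ new: E11, E2.
[5] rule 1 [E2 & N3 -> U9]; rule 8 [T & E2 -> L29]. ⇒ new: U9, L29.
Derived: S3 (round 1), N3 (round 1), M (round 3), U9 (round 5). F3 never appears in any round.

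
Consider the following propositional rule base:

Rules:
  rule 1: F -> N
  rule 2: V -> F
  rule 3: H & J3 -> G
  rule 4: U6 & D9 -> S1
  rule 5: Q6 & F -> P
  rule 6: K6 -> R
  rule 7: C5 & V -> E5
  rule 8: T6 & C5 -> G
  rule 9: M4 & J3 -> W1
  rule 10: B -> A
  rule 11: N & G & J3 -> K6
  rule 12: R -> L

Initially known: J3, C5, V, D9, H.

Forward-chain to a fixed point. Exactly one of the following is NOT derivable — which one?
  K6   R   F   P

P

Round 1 fires rule 2, rule 3, rule 7, giving F, G, E5.
Round 2 fires rule 1, giving N.
Round 3 fires rule 11, giving K6.
Round 4 fires rule 6, giving R.
Round 5 fires rule 12, giving L.
Derived: K6 (round 3), R (round 4), F (round 1). P never appears in any round.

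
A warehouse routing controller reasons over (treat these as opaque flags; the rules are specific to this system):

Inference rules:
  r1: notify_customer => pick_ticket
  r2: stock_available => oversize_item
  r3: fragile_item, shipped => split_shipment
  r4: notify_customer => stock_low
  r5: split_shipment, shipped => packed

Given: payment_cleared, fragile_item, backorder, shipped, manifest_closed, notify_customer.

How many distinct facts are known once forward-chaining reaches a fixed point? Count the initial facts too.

Round 1 — r1, r3, r4, derive pick_ticket, split_shipment, stock_low.
Round 2 — r5, derive packed.
Closure: {backorder, fragile_item, manifest_closed, notify_customer, packed, payment_cleared, pick_ticket, shipped, split_shipment, stock_low} — 10 facts.

10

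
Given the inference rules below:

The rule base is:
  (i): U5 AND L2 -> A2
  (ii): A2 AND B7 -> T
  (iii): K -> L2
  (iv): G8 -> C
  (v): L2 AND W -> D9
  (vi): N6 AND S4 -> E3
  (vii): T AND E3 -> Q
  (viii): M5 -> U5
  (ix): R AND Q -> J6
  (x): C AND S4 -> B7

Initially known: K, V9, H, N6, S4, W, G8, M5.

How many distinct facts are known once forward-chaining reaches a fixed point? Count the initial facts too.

17

[1] (iii) [K -> L2]; (iv) [G8 -> C]; (vi) [N6 AND S4 -> E3]; (viii) [M5 -> U5]. ⇒ new: L2, C, E3, U5.
[2] (i) [U5 AND L2 -> A2]; (v) [L2 AND W -> D9]; (x) [C AND S4 -> B7]. ⇒ new: A2, D9, B7.
[3] (ii) [A2 AND B7 -> T]. ⇒ new: T.
[4] (vii) [T AND E3 -> Q]. ⇒ new: Q.
Closure: {A2, B7, C, D9, E3, G8, H, K, L2, M5, N6, Q, S4, T, U5, V9, W} — 17 facts.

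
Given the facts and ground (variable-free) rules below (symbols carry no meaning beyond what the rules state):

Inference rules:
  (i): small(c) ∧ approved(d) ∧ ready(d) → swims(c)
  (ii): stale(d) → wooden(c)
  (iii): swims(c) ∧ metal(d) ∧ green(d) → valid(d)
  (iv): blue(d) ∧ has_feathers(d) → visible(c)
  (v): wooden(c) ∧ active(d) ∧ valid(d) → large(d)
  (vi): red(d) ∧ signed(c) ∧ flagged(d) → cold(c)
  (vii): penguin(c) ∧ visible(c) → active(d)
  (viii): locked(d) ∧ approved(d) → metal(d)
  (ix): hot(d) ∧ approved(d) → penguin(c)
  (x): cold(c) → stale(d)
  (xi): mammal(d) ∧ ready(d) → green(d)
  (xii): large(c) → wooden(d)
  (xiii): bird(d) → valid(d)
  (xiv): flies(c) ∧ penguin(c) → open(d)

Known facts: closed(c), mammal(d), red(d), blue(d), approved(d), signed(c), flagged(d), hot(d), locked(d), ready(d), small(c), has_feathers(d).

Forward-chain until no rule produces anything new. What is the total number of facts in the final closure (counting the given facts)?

Round 1: (i) [small(c) ∧ approved(d) ∧ ready(d) → swims(c)]; (iv) [blue(d) ∧ has_feathers(d) → visible(c)]; (vi) [red(d) ∧ signed(c) ∧ flagged(d) → cold(c)]; (viii) [locked(d) ∧ approved(d) → metal(d)]; (ix) [hot(d) ∧ approved(d) → penguin(c)]; (xi) [mammal(d) ∧ ready(d) → green(d)]. Adds swims(c), visible(c), cold(c), metal(d), penguin(c), green(d).
Round 2: (iii) [swims(c) ∧ metal(d) ∧ green(d) → valid(d)]; (vii) [penguin(c) ∧ visible(c) → active(d)]; (x) [cold(c) → stale(d)]. Adds valid(d), active(d), stale(d).
Round 3: (ii) [stale(d) → wooden(c)]. Adds wooden(c).
Round 4: (v) [wooden(c) ∧ active(d) ∧ valid(d) → large(d)]. Adds large(d).
Closure: {active(d), approved(d), blue(d), closed(c), cold(c), flagged(d), green(d), has_feathers(d), hot(d), large(d), locked(d), mammal(d), metal(d), penguin(c), ready(d), red(d), signed(c), small(c), stale(d), swims(c), valid(d), visible(c), wooden(c)} — 23 facts.

23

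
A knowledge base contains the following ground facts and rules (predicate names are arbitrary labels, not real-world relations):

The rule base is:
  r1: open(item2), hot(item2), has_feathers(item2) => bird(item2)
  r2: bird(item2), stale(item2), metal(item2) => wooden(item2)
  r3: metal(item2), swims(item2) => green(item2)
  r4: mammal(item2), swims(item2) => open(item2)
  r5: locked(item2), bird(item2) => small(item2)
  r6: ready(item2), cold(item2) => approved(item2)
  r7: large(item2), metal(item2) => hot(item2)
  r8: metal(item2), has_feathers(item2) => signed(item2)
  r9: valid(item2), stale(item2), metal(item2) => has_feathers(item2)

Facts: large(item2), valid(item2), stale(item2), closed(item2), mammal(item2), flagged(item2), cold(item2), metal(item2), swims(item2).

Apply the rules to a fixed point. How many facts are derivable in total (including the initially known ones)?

[1] r3 [metal(item2), swims(item2) => green(item2)]; r4 [mammal(item2), swims(item2) => open(item2)]; r7 [large(item2), metal(item2) => hot(item2)]; r9 [valid(item2), stale(item2), metal(item2) => has_feathers(item2)]. ⇒ new: green(item2), open(item2), hot(item2), has_feathers(item2).
[2] r1 [open(item2), hot(item2), has_feathers(item2) => bird(item2)]; r8 [metal(item2), has_feathers(item2) => signed(item2)]. ⇒ new: bird(item2), signed(item2).
[3] r2 [bird(item2), stale(item2), metal(item2) => wooden(item2)]. ⇒ new: wooden(item2).
Closure: {bird(item2), closed(item2), cold(item2), flagged(item2), green(item2), has_feathers(item2), hot(item2), large(item2), mammal(item2), metal(item2), open(item2), signed(item2), stale(item2), swims(item2), valid(item2), wooden(item2)} — 16 facts.

16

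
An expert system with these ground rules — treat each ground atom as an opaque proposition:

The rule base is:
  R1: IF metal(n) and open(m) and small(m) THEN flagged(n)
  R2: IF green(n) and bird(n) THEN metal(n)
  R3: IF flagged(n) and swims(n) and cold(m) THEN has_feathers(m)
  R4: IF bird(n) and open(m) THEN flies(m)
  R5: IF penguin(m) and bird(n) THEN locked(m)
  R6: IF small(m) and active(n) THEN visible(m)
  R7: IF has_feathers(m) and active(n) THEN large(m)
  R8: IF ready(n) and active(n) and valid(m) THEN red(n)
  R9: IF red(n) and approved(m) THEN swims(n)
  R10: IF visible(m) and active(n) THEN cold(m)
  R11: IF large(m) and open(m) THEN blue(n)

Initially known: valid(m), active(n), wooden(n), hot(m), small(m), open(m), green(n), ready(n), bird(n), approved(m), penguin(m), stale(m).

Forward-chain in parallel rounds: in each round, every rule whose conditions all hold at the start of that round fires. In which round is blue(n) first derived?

Round 1 — R2, R4, R5, R6, R8, derive metal(n), flies(m), locked(m), visible(m), red(n).
Round 2 — R1, R9, R10, derive flagged(n), swims(n), cold(m).
Round 3 — R3, derive has_feathers(m).
Round 4 — R7, derive large(m).
Round 5 — R11, derive blue(n).
blue(n) first appears in round 5.

5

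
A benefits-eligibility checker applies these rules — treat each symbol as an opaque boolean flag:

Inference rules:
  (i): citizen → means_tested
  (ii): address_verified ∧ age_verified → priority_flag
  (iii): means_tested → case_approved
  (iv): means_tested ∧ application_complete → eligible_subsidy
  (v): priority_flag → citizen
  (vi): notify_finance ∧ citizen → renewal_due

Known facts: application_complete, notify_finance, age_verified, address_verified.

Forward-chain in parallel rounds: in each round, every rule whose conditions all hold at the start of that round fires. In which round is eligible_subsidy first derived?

Round 1 — (ii), derive priority_flag.
Round 2 — (v), derive citizen.
Round 3 — (i), (vi), derive means_tested, renewal_due.
Round 4 — (iii), (iv), derive case_approved, eligible_subsidy.
eligible_subsidy first appears in round 4.

4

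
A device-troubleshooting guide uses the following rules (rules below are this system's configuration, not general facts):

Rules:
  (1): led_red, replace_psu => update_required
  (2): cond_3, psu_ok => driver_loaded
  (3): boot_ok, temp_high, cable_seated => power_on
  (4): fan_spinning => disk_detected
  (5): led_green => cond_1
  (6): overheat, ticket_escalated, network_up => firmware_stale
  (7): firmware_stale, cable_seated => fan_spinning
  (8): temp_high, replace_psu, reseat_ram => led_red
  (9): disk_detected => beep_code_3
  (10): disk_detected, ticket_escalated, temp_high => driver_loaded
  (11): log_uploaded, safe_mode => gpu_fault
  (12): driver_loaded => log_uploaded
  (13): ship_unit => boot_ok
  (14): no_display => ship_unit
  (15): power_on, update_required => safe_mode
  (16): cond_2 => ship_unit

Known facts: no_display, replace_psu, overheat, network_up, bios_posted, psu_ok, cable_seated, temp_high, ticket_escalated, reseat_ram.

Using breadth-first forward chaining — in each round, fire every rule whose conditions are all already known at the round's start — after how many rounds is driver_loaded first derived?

4

Round 1: (6) [overheat, ticket_escalated, network_up => firmware_stale]; (8) [temp_high, replace_psu, reseat_ram => led_red]; (14) [no_display => ship_unit]. New: firmware_stale, led_red, ship_unit.
Round 2: (1) [led_red, replace_psu => update_required]; (7) [firmware_stale, cable_seated => fan_spinning]; (13) [ship_unit => boot_ok]. New: update_required, fan_spinning, boot_ok.
Round 3: (3) [boot_ok, temp_high, cable_seated => power_on]; (4) [fan_spinning => disk_detected]. New: power_on, disk_detected.
Round 4: (9) [disk_detected => beep_code_3]; (10) [disk_detected, ticket_escalated, temp_high => driver_loaded]; (15) [power_on, update_required => safe_mode]. New: beep_code_3, driver_loaded, safe_mode.
driver_loaded first appears in round 4.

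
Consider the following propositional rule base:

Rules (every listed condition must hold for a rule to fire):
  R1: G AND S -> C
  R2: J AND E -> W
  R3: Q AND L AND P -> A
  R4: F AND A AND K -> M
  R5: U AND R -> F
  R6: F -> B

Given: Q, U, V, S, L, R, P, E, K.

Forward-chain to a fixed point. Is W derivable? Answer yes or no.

no

Round 1: R3 [Q AND L AND P -> A]; R5 [U AND R -> F]. Adds A, F.
Round 2: R4 [F AND A AND K -> M]; R6 [F -> B]. Adds M, B.
Fixed point reached. W is concluded only by R2; R2 needs J (never derived).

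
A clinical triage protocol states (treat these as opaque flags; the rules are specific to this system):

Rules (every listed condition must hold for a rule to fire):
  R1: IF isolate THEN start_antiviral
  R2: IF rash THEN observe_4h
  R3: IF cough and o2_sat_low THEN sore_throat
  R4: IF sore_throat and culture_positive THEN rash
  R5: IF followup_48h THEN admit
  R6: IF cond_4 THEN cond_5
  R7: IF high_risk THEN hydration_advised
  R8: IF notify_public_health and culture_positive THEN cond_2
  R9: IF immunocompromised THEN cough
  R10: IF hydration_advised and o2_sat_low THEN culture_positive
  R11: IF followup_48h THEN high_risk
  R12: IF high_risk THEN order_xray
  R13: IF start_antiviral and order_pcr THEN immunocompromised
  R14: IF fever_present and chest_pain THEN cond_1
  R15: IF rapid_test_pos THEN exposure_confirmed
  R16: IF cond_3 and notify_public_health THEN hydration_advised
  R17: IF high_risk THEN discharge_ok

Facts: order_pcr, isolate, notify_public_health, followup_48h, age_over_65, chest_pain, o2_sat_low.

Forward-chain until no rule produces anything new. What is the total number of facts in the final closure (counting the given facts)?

[1] R1 [IF isolate THEN start_antiviral]; R5 [IF followup_48h THEN admit]; R11 [IF followup_48h THEN high_risk]. ⇒ new: start_antiviral, admit, high_risk.
[2] R7 [IF high_risk THEN hydration_advised]; R12 [IF high_risk THEN order_xray]; R13 [IF start_antiviral and order_pcr THEN immunocompromised]; R17 [IF high_risk THEN discharge_ok]. ⇒ new: hydration_advised, order_xray, immunocompromised, discharge_ok.
[3] R9 [IF immunocompromised THEN cough]; R10 [IF hydration_advised and o2_sat_low THEN culture_positive]. ⇒ new: cough, culture_positive.
[4] R3 [IF cough and o2_sat_low THEN sore_throat]; R8 [IF notify_public_health and culture_positive THEN cond_2]. ⇒ new: sore_throat, cond_2.
[5] R4 [IF sore_throat and culture_positive THEN rash]. ⇒ new: rash.
[6] R2 [IF rash THEN observe_4h]. ⇒ new: observe_4h.
Closure: {admit, age_over_65, chest_pain, cond_2, cough, culture_positive, discharge_ok, followup_48h, high_risk, hydration_advised, immunocompromised, isolate, notify_public_health, o2_sat_low, observe_4h, order_pcr, order_xray, rash, sore_throat, start_antiviral} — 20 facts.

20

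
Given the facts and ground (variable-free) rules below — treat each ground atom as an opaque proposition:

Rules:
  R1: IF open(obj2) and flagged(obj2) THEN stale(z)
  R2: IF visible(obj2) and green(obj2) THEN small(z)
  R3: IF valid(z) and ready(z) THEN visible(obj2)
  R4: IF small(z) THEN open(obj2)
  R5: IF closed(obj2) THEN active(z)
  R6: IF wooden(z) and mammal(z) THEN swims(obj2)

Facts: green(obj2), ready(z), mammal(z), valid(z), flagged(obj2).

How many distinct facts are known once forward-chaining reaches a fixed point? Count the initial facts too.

9

Round 1 — R3, derive visible(obj2).
Round 2 — R2, derive small(z).
Round 3 — R4, derive open(obj2).
Round 4 — R1, derive stale(z).
Closure: {flagged(obj2), green(obj2), mammal(z), open(obj2), ready(z), small(z), stale(z), valid(z), visible(obj2)} — 9 facts.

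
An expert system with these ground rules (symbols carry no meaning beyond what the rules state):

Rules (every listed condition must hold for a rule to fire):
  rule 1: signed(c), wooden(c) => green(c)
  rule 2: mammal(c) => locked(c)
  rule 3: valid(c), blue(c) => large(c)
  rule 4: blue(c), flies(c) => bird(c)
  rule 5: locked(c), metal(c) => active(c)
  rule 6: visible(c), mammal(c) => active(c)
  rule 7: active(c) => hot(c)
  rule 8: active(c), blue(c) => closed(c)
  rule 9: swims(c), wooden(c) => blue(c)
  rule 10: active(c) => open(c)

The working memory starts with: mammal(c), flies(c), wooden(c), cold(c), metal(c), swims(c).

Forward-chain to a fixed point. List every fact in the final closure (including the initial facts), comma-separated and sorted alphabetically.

Round 1 — rule 2, rule 9, derive locked(c), blue(c).
Round 2 — rule 4, rule 5, derive bird(c), active(c).
Round 3 — rule 7, rule 8, rule 10, derive hot(c), closed(c), open(c).

active(c), bird(c), blue(c), closed(c), cold(c), flies(c), hot(c), locked(c), mammal(c), metal(c), open(c), swims(c), wooden(c)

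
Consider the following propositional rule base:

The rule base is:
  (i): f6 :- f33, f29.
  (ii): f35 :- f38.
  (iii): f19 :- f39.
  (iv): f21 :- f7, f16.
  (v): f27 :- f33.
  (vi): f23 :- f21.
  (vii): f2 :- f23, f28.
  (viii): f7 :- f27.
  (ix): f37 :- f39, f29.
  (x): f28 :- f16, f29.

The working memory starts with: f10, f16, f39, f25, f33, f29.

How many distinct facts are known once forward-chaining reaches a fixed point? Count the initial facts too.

Round 1 — (i), (iii), (v), (ix), (x), derive f6, f19, f27, f37, f28.
Round 2 — (viii), derive f7.
Round 3 — (iv), derive f21.
Round 4 — (vi), derive f23.
Round 5 — (vii), derive f2.
Closure: {f10, f16, f19, f2, f21, f23, f25, f27, f28, f29, f33, f37, f39, f6, f7} — 15 facts.

15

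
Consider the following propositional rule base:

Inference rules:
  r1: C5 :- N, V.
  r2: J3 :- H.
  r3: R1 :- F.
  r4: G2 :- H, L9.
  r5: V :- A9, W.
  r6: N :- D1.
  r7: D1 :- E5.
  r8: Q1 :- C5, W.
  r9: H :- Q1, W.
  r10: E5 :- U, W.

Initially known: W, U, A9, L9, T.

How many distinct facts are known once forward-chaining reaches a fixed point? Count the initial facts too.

Round 1: r5 [V :- A9, W.]; r10 [E5 :- U, W.]. Adds V, E5.
Round 2: r7 [D1 :- E5.]. Adds D1.
Round 3: r6 [N :- D1.]. Adds N.
Round 4: r1 [C5 :- N, V.]. Adds C5.
Round 5: r8 [Q1 :- C5, W.]. Adds Q1.
Round 6: r9 [H :- Q1, W.]. Adds H.
Round 7: r2 [J3 :- H.]; r4 [G2 :- H, L9.]. Adds J3, G2.
Closure: {A9, C5, D1, E5, G2, H, J3, L9, N, Q1, T, U, V, W} — 14 facts.

14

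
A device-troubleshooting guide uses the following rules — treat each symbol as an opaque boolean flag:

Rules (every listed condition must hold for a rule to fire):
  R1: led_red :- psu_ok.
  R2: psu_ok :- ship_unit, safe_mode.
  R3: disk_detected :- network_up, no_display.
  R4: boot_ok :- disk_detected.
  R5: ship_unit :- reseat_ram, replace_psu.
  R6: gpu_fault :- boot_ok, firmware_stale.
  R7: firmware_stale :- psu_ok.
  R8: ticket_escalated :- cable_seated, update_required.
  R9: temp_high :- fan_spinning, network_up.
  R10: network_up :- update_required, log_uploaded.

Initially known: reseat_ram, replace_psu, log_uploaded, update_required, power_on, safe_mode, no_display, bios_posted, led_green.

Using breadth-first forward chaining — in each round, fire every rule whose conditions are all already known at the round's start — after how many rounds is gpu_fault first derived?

Round 1 fires R5, R10, giving ship_unit, network_up.
Round 2 fires R2, R3, giving psu_ok, disk_detected.
Round 3 fires R1, R4, R7, giving led_red, boot_ok, firmware_stale.
Round 4 fires R6, giving gpu_fault.
gpu_fault first appears in round 4.

4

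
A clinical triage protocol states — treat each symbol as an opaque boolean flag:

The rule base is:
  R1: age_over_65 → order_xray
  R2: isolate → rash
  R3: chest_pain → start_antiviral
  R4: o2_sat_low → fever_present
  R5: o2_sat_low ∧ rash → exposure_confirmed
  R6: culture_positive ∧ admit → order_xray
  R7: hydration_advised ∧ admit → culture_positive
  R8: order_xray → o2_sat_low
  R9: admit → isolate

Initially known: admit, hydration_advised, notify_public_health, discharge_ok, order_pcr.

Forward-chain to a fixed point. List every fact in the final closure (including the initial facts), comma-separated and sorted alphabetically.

Round 1: R7 [hydration_advised ∧ admit → culture_positive]; R9 [admit → isolate]. Adds culture_positive, isolate.
Round 2: R2 [isolate → rash]; R6 [culture_positive ∧ admit → order_xray]. Adds rash, order_xray.
Round 3: R8 [order_xray → o2_sat_low]. Adds o2_sat_low.
Round 4: R4 [o2_sat_low → fever_present]; R5 [o2_sat_low ∧ rash → exposure_confirmed]. Adds fever_present, exposure_confirmed.

admit, culture_positive, discharge_ok, exposure_confirmed, fever_present, hydration_advised, isolate, notify_public_health, o2_sat_low, order_pcr, order_xray, rash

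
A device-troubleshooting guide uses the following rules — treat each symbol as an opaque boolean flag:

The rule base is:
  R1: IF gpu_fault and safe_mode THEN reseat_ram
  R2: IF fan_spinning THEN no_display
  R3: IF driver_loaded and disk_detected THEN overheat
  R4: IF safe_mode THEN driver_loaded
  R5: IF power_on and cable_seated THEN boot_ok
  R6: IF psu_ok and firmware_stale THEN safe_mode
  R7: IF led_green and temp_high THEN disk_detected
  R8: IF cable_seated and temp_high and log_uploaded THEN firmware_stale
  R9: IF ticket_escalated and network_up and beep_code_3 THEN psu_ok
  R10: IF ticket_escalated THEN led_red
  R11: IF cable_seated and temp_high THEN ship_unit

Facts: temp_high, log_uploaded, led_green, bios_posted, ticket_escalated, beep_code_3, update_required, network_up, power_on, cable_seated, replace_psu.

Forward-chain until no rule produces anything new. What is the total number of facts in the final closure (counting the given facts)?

Round 1 — R5, R7, R8, R9, R10, R11, derive boot_ok, disk_detected, firmware_stale, psu_ok, led_red, ship_unit.
Round 2 — R6, derive safe_mode.
Round 3 — R4, derive driver_loaded.
Round 4 — R3, derive overheat.
Closure: {beep_code_3, bios_posted, boot_ok, cable_seated, disk_detected, driver_loaded, firmware_stale, led_green, led_red, log_uploaded, network_up, overheat, power_on, psu_ok, replace_psu, safe_mode, ship_unit, temp_high, ticket_escalated, update_required} — 20 facts.

20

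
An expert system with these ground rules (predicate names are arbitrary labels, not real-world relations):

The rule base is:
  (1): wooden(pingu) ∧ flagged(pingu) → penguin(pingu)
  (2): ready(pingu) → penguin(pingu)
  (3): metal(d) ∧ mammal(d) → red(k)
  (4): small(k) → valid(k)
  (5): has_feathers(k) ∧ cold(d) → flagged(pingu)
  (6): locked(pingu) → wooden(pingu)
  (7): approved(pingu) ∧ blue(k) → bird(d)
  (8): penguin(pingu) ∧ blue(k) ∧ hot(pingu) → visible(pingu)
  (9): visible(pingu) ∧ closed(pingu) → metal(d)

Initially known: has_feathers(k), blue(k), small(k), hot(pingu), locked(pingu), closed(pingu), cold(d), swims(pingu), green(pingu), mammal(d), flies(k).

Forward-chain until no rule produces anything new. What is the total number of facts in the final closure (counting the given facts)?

18

Round 1: (4) [small(k) → valid(k)]; (5) [has_feathers(k) ∧ cold(d) → flagged(pingu)]; (6) [locked(pingu) → wooden(pingu)]. Adds valid(k), flagged(pingu), wooden(pingu).
Round 2: (1) [wooden(pingu) ∧ flagged(pingu) → penguin(pingu)]. Adds penguin(pingu).
Round 3: (8) [penguin(pingu) ∧ blue(k) ∧ hot(pingu) → visible(pingu)]. Adds visible(pingu).
Round 4: (9) [visible(pingu) ∧ closed(pingu) → metal(d)]. Adds metal(d).
Round 5: (3) [metal(d) ∧ mammal(d) → red(k)]. Adds red(k).
Closure: {blue(k), closed(pingu), cold(d), flagged(pingu), flies(k), green(pingu), has_feathers(k), hot(pingu), locked(pingu), mammal(d), metal(d), penguin(pingu), red(k), small(k), swims(pingu), valid(k), visible(pingu), wooden(pingu)} — 18 facts.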